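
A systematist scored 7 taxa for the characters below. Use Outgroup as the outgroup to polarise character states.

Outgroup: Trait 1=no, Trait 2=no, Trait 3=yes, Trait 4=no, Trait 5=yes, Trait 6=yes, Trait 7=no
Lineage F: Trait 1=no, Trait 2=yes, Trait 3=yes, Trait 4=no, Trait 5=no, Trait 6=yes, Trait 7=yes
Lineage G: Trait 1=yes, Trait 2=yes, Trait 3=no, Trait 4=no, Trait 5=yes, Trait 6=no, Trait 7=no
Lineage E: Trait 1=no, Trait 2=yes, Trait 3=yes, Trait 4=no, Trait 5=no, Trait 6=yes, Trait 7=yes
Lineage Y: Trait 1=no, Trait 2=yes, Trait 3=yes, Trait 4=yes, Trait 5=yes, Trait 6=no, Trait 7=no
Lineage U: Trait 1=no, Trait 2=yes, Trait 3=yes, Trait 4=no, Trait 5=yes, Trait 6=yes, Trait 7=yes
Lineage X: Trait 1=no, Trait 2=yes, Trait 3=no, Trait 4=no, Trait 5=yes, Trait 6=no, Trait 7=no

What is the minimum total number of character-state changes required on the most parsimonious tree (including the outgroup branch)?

7

Character polarity is set by the outgroup: the derived state is whichever differs from the outgroup's state, so for Trait 3, Trait 5, Trait 6 the derived state is 'no', and for the remaining characters it is 'yes'.
Trait 1 (derived state 'yes') is unique to Lineage G (autapomorphy; uninformative for grouping).
Trait 2 (derived state 'yes') is shared by all ingroup taxa — unites the whole ingroup.
Only Lineage G and Lineage X show the derived state 'no' for Trait 3, supporting them as a clade.
Trait 4 (derived state 'yes') is unique to Lineage Y (autapomorphy; uninformative for grouping).
Trait 5 (derived state 'no') is shared by Lineage E and Lineage F — a synapomorphy uniting that clade.
Trait 6 (derived state 'no') is shared by Lineage G, Lineage X, and Lineage Y — a synapomorphy uniting that clade.
Only Lineage E, Lineage F, and Lineage U show the derived state 'yes' for Trait 7, supporting them as a clade.
Most parsimonious ingroup topology: (((Lineage F,Lineage E),Lineage U),((Lineage G,Lineage X),Lineage Y)).
Changes per character on this tree: Trait 1: 1; Trait 2: 1; Trait 3: 1; Trait 4: 1; Trait 5: 1; Trait 6: 1; Trait 7: 1.
Total = 7.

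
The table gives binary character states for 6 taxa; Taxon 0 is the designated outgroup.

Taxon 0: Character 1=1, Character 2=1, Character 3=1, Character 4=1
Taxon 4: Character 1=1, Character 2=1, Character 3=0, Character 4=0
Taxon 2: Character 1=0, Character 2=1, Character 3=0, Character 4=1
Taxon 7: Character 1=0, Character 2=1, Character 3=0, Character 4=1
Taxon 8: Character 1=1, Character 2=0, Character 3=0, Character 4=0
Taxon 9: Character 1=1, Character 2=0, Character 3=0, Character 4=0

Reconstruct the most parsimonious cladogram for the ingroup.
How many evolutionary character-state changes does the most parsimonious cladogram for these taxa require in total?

4

The outgroup has state '1' for every character, so '0' is the derived state throughout.
Character 1: derived state '0' in Taxon 2 and Taxon 7 only — synapomorphy for {Taxon 2, Taxon 7}.
Only Taxon 8 and Taxon 9 show the derived state '0' for Character 2, supporting them as a clade.
Character 3 (derived state '0') is shared by all ingroup taxa — unites the whole ingroup.
Only Taxon 4, Taxon 8, and Taxon 9 show the derived state '0' for Character 4, supporting them as a clade.
Most parsimonious ingroup topology: ((Taxon 4,(Taxon 8,Taxon 9)),(Taxon 2,Taxon 7)).
Changes per character on this tree: Character 1: 1; Character 2: 1; Character 3: 1; Character 4: 1.
Total = 4.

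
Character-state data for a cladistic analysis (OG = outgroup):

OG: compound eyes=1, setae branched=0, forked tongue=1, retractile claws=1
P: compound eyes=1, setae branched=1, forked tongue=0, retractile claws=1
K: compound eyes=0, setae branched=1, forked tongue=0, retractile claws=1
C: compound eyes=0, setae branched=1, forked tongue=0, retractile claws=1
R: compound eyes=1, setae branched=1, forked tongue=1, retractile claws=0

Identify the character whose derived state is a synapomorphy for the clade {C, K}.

compound eyes

Character polarity is set by the outgroup: the derived state is whichever differs from the outgroup's state, so for compound eyes, forked tongue, retractile claws the derived state is '0', and for the remaining characters it is '1'.
compound eyes: derived state '0' in C and K only — synapomorphy for {C, K}.
setae branched (derived state '1') is shared by all ingroup taxa — unites the whole ingroup.
Only C, K, and P show the derived state '0' for forked tongue, supporting them as a clade.
retractile claws: derived state '0' in R only — an autapomorphy, so it tells us nothing about relationships among taxa.
Most parsimonious ingroup topology: ((P,(K,C)),R).
The clade {C, K} is supported by compound eyes: its derived state '0' occurs in exactly those taxa and in no other taxon (including the outgroup).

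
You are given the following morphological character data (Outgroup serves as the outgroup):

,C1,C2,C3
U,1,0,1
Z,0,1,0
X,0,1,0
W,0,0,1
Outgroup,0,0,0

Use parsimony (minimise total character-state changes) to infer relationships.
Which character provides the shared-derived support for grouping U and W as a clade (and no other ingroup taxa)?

The outgroup has state '0' for every character, so '1' is the derived state throughout.
C1 (derived state '1') is unique to U (autapomorphy; uninformative for grouping).
C2: derived state '1' in X and Z only — synapomorphy for {X, Z}.
Only U and W show the derived state '1' for C3, supporting them as a clade.
Most parsimonious ingroup topology: ((U,W),(Z,X)).
The clade {U, W} is supported by C3: its derived state '1' occurs in exactly those taxa and in no other taxon (including the outgroup).

C3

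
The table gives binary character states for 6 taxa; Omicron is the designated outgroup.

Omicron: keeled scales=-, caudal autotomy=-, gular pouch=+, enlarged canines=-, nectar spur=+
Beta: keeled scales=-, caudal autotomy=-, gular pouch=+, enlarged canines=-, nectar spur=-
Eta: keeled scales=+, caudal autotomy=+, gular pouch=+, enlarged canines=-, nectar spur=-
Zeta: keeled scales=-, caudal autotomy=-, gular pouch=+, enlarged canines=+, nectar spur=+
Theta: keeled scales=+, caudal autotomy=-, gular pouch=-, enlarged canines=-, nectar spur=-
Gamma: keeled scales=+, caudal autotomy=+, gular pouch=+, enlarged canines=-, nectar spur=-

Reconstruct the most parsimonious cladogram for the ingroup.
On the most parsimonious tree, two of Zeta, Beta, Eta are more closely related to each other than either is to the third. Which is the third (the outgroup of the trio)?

Character polarity is set by the outgroup: the derived state is whichever differs from the outgroup's state, so for gular pouch, nectar spur the derived state is '-', and for the remaining characters it is '+'.
Only Eta, Gamma, and Theta show the derived state '+' for keeled scales, supporting them as a clade.
caudal autotomy: derived state '+' in Eta and Gamma only — synapomorphy for {Eta, Gamma}.
gular pouch: derived state '-' in Theta only — an autapomorphy, so it tells us nothing about relationships among taxa.
enlarged canines (derived state '+') is unique to Zeta (autapomorphy; uninformative for grouping).
nectar spur: derived state '-' in Beta, Eta, Gamma, and Theta only — synapomorphy for {Beta, Eta, Gamma, Theta}.
Most parsimonious ingroup topology: ((Beta,((Eta,Gamma),Theta)),Zeta).
Beta and Eta share a more recent common ancestor with each other than either does with Zeta, so Zeta is the least closely related of the three.

Zeta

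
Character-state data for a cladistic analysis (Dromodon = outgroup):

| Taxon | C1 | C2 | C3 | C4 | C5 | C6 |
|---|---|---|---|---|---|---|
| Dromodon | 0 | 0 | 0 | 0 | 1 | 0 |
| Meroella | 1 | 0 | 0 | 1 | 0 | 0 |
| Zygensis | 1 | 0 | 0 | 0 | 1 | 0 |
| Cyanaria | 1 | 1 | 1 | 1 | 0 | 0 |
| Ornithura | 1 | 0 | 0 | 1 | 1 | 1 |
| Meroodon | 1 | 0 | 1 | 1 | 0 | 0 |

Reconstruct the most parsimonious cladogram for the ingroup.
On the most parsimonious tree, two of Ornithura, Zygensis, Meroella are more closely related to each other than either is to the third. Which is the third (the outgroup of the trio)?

Character polarity is set by the outgroup: the derived state is whichever differs from the outgroup's state, so for C5 the derived state is '0', and for the remaining characters it is '1'.
All ingroup taxa share the derived state '1' for C1; it defines the ingroup but does not resolve relationships within it.
C2: derived state '1' in Cyanaria only — an autapomorphy, so it tells us nothing about relationships among taxa.
C3: derived state '1' in Cyanaria and Meroodon only — synapomorphy for {Cyanaria, Meroodon}.
C4 (derived state '1') is shared by Cyanaria, Meroella, Meroodon, and Ornithura — a synapomorphy uniting that clade.
Only Cyanaria, Meroella, and Meroodon show the derived state '0' for C5, supporting them as a clade.
C6 (derived state '1') is unique to Ornithura (autapomorphy; uninformative for grouping).
Most parsimonious ingroup topology: (((Meroella,(Cyanaria,Meroodon)),Ornithura),Zygensis).
Meroella and Ornithura share a more recent common ancestor with each other than either does with Zygensis, so Zygensis is the least closely related of the three.

Zygensis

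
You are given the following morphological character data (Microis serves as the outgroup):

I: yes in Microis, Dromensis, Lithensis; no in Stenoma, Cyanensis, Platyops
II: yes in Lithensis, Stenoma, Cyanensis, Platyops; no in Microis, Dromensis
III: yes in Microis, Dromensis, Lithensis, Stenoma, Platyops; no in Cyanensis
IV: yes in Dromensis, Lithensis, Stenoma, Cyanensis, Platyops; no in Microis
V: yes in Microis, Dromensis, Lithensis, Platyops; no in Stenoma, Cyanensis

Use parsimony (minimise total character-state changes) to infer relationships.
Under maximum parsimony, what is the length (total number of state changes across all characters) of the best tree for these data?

5

Character polarity is set by the outgroup: the derived state is whichever differs from the outgroup's state, so for I, III, V the derived state is 'no', and for the remaining characters it is 'yes'.
Only Cyanensis, Platyops, and Stenoma show the derived state 'no' for I, supporting them as a clade.
II: derived state 'yes' in Cyanensis, Lithensis, Platyops, and Stenoma only — synapomorphy for {Cyanensis, Lithensis, Platyops, Stenoma}.
III (derived state 'no') is unique to Cyanensis (autapomorphy; uninformative for grouping).
All ingroup taxa share the derived state 'yes' for IV; it defines the ingroup but does not resolve relationships within it.
V: derived state 'no' in Cyanensis and Stenoma only — synapomorphy for {Cyanensis, Stenoma}.
Most parsimonious ingroup topology: (Dromensis,(Lithensis,((Stenoma,Cyanensis),Platyops))).
Changes per character on this tree: I: 1; II: 1; III: 1; IV: 1; V: 1.
Total = 5.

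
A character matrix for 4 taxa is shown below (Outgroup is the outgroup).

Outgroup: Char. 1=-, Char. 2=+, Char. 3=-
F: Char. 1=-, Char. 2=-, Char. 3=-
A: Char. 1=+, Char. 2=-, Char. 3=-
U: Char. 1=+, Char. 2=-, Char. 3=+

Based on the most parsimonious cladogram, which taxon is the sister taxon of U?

Character polarity is set by the outgroup: the derived state is whichever differs from the outgroup's state, so for Char. 2 the derived state is '-', and for the remaining characters it is '+'.
Char. 1: derived state '+' in A and U only — synapomorphy for {A, U}.
Char. 2 (derived state '-') is shared by all ingroup taxa — unites the whole ingroup.
Char. 3: derived state '+' in U only — an autapomorphy, so it tells us nothing about relationships among taxa.
Most parsimonious ingroup topology: (F,(A,U)).
U and A form a cherry on this tree, so they are sister taxa.

A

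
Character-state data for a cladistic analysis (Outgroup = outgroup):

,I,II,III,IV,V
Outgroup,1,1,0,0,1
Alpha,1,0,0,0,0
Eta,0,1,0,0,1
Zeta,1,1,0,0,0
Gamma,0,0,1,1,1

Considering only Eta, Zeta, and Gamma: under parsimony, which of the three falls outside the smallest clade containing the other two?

Character polarity is set by the outgroup: the derived state is whichever differs from the outgroup's state, so for I, II, V the derived state is '0', and for the remaining characters it is '1'.
I: derived state '0' in Eta and Gamma only — synapomorphy for {Eta, Gamma}.
II (state '0') occurs in Alpha and Gamma but conflicts with the nesting implied by the other characters — most parsimoniously interpreted as homoplasy.
III: derived state '1' in Gamma only — an autapomorphy, so it tells us nothing about relationships among taxa.
IV: derived state '1' in Gamma only — an autapomorphy, so it tells us nothing about relationships among taxa.
V: derived state '0' in Alpha and Zeta only — synapomorphy for {Alpha, Zeta}.
Most parsimonious ingroup topology: ((Alpha,Zeta),(Eta,Gamma)).
Gamma and Eta share a more recent common ancestor with each other than either does with Zeta, so Zeta is the least closely related of the three.

Zeta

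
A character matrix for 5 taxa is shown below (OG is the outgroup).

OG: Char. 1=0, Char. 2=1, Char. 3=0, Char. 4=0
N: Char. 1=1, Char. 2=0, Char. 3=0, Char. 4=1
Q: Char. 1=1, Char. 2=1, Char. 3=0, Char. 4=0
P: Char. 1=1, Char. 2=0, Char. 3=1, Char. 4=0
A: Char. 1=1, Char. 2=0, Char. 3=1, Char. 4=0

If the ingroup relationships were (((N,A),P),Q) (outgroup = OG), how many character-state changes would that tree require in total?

Map each character onto (((N,A),P),Q) (rooted by OG) and count the minimum state changes it requires (Fitch parsimony):
Char. 1: 1; Char. 2: 1; Char. 3: 2; Char. 4: 1.
Total tree length = 5.

5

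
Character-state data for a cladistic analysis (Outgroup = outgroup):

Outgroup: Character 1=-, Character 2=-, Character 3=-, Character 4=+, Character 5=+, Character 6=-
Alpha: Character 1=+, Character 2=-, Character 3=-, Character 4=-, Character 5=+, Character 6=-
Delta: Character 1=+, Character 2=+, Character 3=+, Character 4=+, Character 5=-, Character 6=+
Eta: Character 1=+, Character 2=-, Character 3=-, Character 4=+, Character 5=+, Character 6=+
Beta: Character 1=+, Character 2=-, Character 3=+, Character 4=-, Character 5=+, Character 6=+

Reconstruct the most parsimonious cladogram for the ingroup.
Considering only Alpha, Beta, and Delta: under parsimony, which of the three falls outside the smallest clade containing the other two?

Character polarity is set by the outgroup: the derived state is whichever differs from the outgroup's state, so for Character 4, Character 5 the derived state is '-', and for the remaining characters it is '+'.
Character 1 (derived state '+') is shared by all ingroup taxa — unites the whole ingroup.
Character 2 (derived state '+') is unique to Delta (autapomorphy; uninformative for grouping).
Character 3: derived state '+' in Beta and Delta only — synapomorphy for {Beta, Delta}.
Character 4 groups Alpha and Beta, which is incompatible with the clades supported by the remaining characters; treating it as convergent (homoplasy) costs fewer steps than any alternative tree.
Character 5 (derived state '-') is unique to Delta (autapomorphy; uninformative for grouping).
Character 6: derived state '+' in Beta, Delta, and Eta only — synapomorphy for {Beta, Delta, Eta}.
Most parsimonious ingroup topology: (Alpha,((Delta,Beta),Eta)).
Beta and Delta share a more recent common ancestor with each other than either does with Alpha, so Alpha is the least closely related of the three.

Alpha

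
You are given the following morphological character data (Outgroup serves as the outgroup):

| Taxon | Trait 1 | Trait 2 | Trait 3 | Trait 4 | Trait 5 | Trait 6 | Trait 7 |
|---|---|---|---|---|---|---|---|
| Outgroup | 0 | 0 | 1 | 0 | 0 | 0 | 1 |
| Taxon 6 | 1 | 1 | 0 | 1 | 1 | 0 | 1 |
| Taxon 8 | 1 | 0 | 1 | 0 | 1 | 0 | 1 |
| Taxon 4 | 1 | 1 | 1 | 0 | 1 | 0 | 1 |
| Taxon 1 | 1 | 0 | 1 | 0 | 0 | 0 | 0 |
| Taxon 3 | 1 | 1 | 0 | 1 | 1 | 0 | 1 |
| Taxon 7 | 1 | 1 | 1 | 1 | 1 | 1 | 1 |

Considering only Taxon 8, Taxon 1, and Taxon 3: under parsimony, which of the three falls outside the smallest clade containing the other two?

Taxon 1

Character polarity is set by the outgroup: the derived state is whichever differs from the outgroup's state, so for Trait 3, Trait 7 the derived state is '0', and for the remaining characters it is '1'.
All ingroup taxa share the derived state '1' for Trait 1; it defines the ingroup but does not resolve relationships within it.
Trait 2 (derived state '1') is shared by Taxon 3, Taxon 4, Taxon 6, and Taxon 7 — a synapomorphy uniting that clade.
Trait 3: derived state '0' in Taxon 3 and Taxon 6 only — synapomorphy for {Taxon 3, Taxon 6}.
Trait 4 (derived state '1') is shared by Taxon 3, Taxon 6, and Taxon 7 — a synapomorphy uniting that clade.
Trait 5 (derived state '1') is shared by Taxon 3, Taxon 4, Taxon 6, Taxon 7, and Taxon 8 — a synapomorphy uniting that clade.
Trait 6 (derived state '1') is unique to Taxon 7 (autapomorphy; uninformative for grouping).
Trait 7 (derived state '0') is unique to Taxon 1 (autapomorphy; uninformative for grouping).
Most parsimonious ingroup topology: (((((Taxon 6,Taxon 3),Taxon 7),Taxon 4),Taxon 8),Taxon 1).
Taxon 3 and Taxon 8 share a more recent common ancestor with each other than either does with Taxon 1, so Taxon 1 is the least closely related of the three.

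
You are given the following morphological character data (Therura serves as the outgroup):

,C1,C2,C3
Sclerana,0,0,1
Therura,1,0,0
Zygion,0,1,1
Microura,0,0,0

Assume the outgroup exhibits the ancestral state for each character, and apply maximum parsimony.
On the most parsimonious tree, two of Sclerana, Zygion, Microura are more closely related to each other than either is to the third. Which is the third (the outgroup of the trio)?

Character polarity is set by the outgroup: the derived state is whichever differs from the outgroup's state, so for C1 the derived state is '0', and for the remaining characters it is '1'.
C1 (derived state '0') is shared by all ingroup taxa — unites the whole ingroup.
C2 (derived state '1') is unique to Zygion (autapomorphy; uninformative for grouping).
C3 (derived state '1') is shared by Sclerana and Zygion — a synapomorphy uniting that clade.
Most parsimonious ingroup topology: (Microura,(Sclerana,Zygion)).
Zygion and Sclerana share a more recent common ancestor with each other than either does with Microura, so Microura is the least closely related of the three.

Microura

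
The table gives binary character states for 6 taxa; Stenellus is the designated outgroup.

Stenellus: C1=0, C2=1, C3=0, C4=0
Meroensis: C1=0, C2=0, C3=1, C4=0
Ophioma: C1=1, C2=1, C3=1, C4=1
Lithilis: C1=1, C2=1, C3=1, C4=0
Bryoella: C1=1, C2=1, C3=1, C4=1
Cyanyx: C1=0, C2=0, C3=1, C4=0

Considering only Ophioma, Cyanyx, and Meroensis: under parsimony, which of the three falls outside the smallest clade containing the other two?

Ophioma

Character polarity is set by the outgroup: the derived state is whichever differs from the outgroup's state, so for C2 the derived state is '0', and for the remaining characters it is '1'.
C1: derived state '1' in Bryoella, Lithilis, and Ophioma only — synapomorphy for {Bryoella, Lithilis, Ophioma}.
Only Cyanyx and Meroensis show the derived state '0' for C2, supporting them as a clade.
C3 (derived state '1') is shared by all ingroup taxa — unites the whole ingroup.
C4 (derived state '1') is shared by Bryoella and Ophioma — a synapomorphy uniting that clade.
Most parsimonious ingroup topology: ((Meroensis,Cyanyx),((Ophioma,Bryoella),Lithilis)).
Cyanyx and Meroensis share a more recent common ancestor with each other than either does with Ophioma, so Ophioma is the least closely related of the three.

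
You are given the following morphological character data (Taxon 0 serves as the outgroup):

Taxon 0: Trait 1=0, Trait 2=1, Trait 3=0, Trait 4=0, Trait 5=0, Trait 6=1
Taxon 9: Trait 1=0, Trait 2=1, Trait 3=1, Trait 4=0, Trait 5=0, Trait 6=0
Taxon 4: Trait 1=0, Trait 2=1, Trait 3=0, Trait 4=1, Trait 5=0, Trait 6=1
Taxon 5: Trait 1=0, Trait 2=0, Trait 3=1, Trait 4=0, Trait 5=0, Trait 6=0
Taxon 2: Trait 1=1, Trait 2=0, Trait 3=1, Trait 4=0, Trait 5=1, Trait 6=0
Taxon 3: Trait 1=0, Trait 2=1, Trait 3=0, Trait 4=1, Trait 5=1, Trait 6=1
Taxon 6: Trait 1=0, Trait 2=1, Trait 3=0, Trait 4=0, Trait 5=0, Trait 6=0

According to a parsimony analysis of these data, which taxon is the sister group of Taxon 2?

Taxon 5

Character polarity is set by the outgroup: the derived state is whichever differs from the outgroup's state, so for Trait 2, Trait 6 the derived state is '0', and for the remaining characters it is '1'.
Trait 1 (derived state '1') is unique to Taxon 2 (autapomorphy; uninformative for grouping).
Trait 2 (derived state '0') is shared by Taxon 2 and Taxon 5 — a synapomorphy uniting that clade.
Only Taxon 2, Taxon 5, and Taxon 9 show the derived state '1' for Trait 3, supporting them as a clade.
Trait 4 (derived state '1') is shared by Taxon 3 and Taxon 4 — a synapomorphy uniting that clade.
Trait 5 groups Taxon 2 and Taxon 3, which is incompatible with the clades supported by the remaining characters; treating it as convergent (homoplasy) costs fewer steps than any alternative tree.
Trait 6 (derived state '0') is shared by Taxon 2, Taxon 5, Taxon 6, and Taxon 9 — a synapomorphy uniting that clade.
Most parsimonious ingroup topology: (((Taxon 9,(Taxon 5,Taxon 2)),Taxon 6),(Taxon 4,Taxon 3)).
Taxon 2 and Taxon 5 form a cherry on this tree, so they are sister taxa.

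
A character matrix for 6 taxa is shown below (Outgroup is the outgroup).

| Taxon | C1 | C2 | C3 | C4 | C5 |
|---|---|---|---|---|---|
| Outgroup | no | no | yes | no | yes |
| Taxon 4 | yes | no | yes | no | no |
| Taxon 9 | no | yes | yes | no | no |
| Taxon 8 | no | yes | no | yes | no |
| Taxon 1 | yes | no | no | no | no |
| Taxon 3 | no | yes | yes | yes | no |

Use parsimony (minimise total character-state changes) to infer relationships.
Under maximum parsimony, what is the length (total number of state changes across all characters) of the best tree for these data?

Character polarity is set by the outgroup: the derived state is whichever differs from the outgroup's state, so for C3, C5 the derived state is 'no', and for the remaining characters it is 'yes'.
C1 (derived state 'yes') is shared by Taxon 1 and Taxon 4 — a synapomorphy uniting that clade.
C2: derived state 'yes' in Taxon 3, Taxon 8, and Taxon 9 only — synapomorphy for {Taxon 3, Taxon 8, Taxon 9}.
C3 groups Taxon 1 and Taxon 8, which is incompatible with the clades supported by the remaining characters; treating it as convergent (homoplasy) costs fewer steps than any alternative tree.
C4 (derived state 'yes') is shared by Taxon 3 and Taxon 8 — a synapomorphy uniting that clade.
C5 (derived state 'no') is shared by all ingroup taxa — unites the whole ingroup.
Most parsimonious ingroup topology: ((Taxon 4,Taxon 1),(Taxon 9,(Taxon 8,Taxon 3))).
Changes per character on this tree: C1: 1; C2: 1; C3: 2; C4: 1; C5: 1.
Total = 6.

6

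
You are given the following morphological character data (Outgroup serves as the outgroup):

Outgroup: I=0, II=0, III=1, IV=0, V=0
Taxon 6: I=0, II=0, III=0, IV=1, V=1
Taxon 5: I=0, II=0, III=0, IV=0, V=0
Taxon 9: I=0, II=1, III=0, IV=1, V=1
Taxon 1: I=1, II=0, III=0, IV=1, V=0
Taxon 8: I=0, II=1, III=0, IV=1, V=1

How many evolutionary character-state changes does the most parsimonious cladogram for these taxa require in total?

5

Character polarity is set by the outgroup: the derived state is whichever differs from the outgroup's state, so for III the derived state is '0', and for the remaining characters it is '1'.
I: derived state '1' in Taxon 1 only — an autapomorphy, so it tells us nothing about relationships among taxa.
II: derived state '1' in Taxon 8 and Taxon 9 only — synapomorphy for {Taxon 8, Taxon 9}.
III (derived state '0') is shared by all ingroup taxa — unites the whole ingroup.
IV (derived state '1') is shared by Taxon 1, Taxon 6, Taxon 8, and Taxon 9 — a synapomorphy uniting that clade.
V: derived state '1' in Taxon 6, Taxon 8, and Taxon 9 only — synapomorphy for {Taxon 6, Taxon 8, Taxon 9}.
Most parsimonious ingroup topology: (((Taxon 6,(Taxon 9,Taxon 8)),Taxon 1),Taxon 5).
Changes per character on this tree: I: 1; II: 1; III: 1; IV: 1; V: 1.
Total = 5.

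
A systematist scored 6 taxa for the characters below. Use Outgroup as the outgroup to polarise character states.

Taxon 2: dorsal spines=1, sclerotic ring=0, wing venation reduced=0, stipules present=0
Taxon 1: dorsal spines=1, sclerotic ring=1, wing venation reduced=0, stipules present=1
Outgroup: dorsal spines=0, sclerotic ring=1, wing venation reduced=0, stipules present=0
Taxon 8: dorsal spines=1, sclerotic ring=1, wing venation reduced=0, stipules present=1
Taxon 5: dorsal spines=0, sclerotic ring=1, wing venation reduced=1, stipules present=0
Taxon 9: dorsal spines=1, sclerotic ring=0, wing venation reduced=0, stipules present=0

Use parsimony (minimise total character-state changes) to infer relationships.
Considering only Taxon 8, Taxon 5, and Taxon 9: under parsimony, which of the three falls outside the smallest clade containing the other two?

Character polarity is set by the outgroup: the derived state is whichever differs from the outgroup's state, so for sclerotic ring the derived state is '0', and for the remaining characters it is '1'.
dorsal spines: derived state '1' in Taxon 1, Taxon 2, Taxon 8, and Taxon 9 only — synapomorphy for {Taxon 1, Taxon 2, Taxon 8, Taxon 9}.
sclerotic ring: derived state '0' in Taxon 2 and Taxon 9 only — synapomorphy for {Taxon 2, Taxon 9}.
wing venation reduced (derived state '1') is unique to Taxon 5 (autapomorphy; uninformative for grouping).
stipules present: derived state '1' in Taxon 1 and Taxon 8 only — synapomorphy for {Taxon 1, Taxon 8}.
Most parsimonious ingroup topology: (((Taxon 2,Taxon 9),(Taxon 1,Taxon 8)),Taxon 5).
Taxon 9 and Taxon 8 share a more recent common ancestor with each other than either does with Taxon 5, so Taxon 5 is the least closely related of the three.

Taxon 5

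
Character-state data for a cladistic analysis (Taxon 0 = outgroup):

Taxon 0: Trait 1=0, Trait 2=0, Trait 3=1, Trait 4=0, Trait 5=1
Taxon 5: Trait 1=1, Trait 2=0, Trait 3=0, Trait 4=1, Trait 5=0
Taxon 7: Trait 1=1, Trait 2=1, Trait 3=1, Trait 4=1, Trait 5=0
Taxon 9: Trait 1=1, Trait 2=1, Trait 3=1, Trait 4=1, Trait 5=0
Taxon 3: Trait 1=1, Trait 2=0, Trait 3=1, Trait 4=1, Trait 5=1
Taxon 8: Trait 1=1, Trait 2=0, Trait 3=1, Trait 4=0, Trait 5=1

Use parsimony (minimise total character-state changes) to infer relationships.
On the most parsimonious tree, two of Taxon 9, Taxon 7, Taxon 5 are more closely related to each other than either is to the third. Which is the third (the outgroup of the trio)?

Taxon 5

Character polarity is set by the outgroup: the derived state is whichever differs from the outgroup's state, so for Trait 3, Trait 5 the derived state is '0', and for the remaining characters it is '1'.
Trait 1 (derived state '1') is shared by all ingroup taxa — unites the whole ingroup.
Trait 2 (derived state '1') is shared by Taxon 7 and Taxon 9 — a synapomorphy uniting that clade.
Trait 3 (derived state '0') is unique to Taxon 5 (autapomorphy; uninformative for grouping).
Trait 4: derived state '1' in Taxon 3, Taxon 5, Taxon 7, and Taxon 9 only — synapomorphy for {Taxon 3, Taxon 5, Taxon 7, Taxon 9}.
Trait 5: derived state '0' in Taxon 5, Taxon 7, and Taxon 9 only — synapomorphy for {Taxon 5, Taxon 7, Taxon 9}.
Most parsimonious ingroup topology: ((Taxon 3,(Taxon 5,(Taxon 9,Taxon 7))),Taxon 8).
Taxon 7 and Taxon 9 share a more recent common ancestor with each other than either does with Taxon 5, so Taxon 5 is the least closely related of the three.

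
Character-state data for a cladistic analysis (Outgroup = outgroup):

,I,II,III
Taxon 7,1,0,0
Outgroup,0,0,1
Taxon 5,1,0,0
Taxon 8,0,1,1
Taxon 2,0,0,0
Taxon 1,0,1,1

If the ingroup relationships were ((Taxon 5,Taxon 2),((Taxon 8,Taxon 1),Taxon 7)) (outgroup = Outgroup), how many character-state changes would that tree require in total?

Map each character onto ((Taxon 5,Taxon 2),((Taxon 8,Taxon 1),Taxon 7)) (rooted by Outgroup) and count the minimum state changes it requires (Fitch parsimony):
I: 2; II: 1; III: 2.
Total tree length = 5.

5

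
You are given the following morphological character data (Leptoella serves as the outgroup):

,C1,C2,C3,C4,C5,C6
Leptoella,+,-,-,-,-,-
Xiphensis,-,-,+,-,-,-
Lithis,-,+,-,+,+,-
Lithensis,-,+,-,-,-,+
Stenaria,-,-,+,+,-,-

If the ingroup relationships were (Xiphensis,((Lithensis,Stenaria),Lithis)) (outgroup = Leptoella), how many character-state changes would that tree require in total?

Map each character onto (Xiphensis,((Lithensis,Stenaria),Lithis)) (rooted by Leptoella) and count the minimum state changes it requires (Fitch parsimony):
C1: 1; C2: 2; C3: 2; C4: 2; C5: 1; C6: 1.
Total tree length = 9.

9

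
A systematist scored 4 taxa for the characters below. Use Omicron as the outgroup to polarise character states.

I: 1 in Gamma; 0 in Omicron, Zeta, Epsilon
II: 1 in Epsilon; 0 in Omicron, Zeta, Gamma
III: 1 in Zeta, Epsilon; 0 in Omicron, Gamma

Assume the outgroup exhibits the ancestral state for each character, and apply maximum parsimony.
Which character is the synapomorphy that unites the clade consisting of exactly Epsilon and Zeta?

The outgroup has state '0' for every character, so '1' is the derived state throughout.
I: derived state '1' in Gamma only — an autapomorphy, so it tells us nothing about relationships among taxa.
II: derived state '1' in Epsilon only — an autapomorphy, so it tells us nothing about relationships among taxa.
III (derived state '1') is shared by Epsilon and Zeta — a synapomorphy uniting that clade.
Most parsimonious ingroup topology: ((Zeta,Epsilon),Gamma).
The clade {Epsilon, Zeta} is supported by III: its derived state '1' occurs in exactly those taxa and in no other taxon (including the outgroup).

III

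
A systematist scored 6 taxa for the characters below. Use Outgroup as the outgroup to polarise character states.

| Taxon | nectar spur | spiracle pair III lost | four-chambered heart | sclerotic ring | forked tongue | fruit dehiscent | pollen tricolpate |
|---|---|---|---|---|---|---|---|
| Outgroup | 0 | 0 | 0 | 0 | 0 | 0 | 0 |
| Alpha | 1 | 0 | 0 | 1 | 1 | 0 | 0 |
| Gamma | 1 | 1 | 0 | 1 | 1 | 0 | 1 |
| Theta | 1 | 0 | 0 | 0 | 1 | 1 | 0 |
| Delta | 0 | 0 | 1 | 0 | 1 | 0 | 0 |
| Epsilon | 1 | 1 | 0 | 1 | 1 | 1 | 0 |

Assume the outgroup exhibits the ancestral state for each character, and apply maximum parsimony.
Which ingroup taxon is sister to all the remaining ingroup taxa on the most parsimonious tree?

Delta

The outgroup has state '0' for every character, so '1' is the derived state throughout.
Only Alpha, Epsilon, Gamma, and Theta show the derived state '1' for nectar spur, supporting them as a clade.
spiracle pair III lost: derived state '1' in Epsilon and Gamma only — synapomorphy for {Epsilon, Gamma}.
four-chambered heart: derived state '1' in Delta only — an autapomorphy, so it tells us nothing about relationships among taxa.
Only Alpha, Epsilon, and Gamma show the derived state '1' for sclerotic ring, supporting them as a clade.
All ingroup taxa share the derived state '1' for forked tongue; it defines the ingroup but does not resolve relationships within it.
fruit dehiscent (state '1') occurs in Epsilon and Theta but conflicts with the nesting implied by the other characters — most parsimoniously interpreted as homoplasy.
pollen tricolpate: derived state '1' in Gamma only — an autapomorphy, so it tells us nothing about relationships among taxa.
Most parsimonious ingroup topology: (((Alpha,(Gamma,Epsilon)),Theta),Delta).
Delta is sister to the clade containing all other ingroup taxa, so it is the earliest-diverging (most basal) ingroup lineage.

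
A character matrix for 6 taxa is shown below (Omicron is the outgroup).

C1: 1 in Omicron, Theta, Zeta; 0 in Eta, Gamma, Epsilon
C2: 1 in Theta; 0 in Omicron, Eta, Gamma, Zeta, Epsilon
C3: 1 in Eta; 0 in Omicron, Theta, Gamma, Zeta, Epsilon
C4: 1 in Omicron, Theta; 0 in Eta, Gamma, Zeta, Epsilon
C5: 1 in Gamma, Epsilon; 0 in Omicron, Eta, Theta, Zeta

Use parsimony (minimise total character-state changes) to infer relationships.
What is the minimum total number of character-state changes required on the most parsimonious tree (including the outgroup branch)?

Character polarity is set by the outgroup: the derived state is whichever differs from the outgroup's state, so for C1, C4 the derived state is '0', and for the remaining characters it is '1'.
Only Epsilon, Eta, and Gamma show the derived state '0' for C1, supporting them as a clade.
C2: derived state '1' in Theta only — an autapomorphy, so it tells us nothing about relationships among taxa.
C3 (derived state '1') is unique to Eta (autapomorphy; uninformative for grouping).
Only Epsilon, Eta, Gamma, and Zeta show the derived state '0' for C4, supporting them as a clade.
C5: derived state '1' in Epsilon and Gamma only — synapomorphy for {Epsilon, Gamma}.
Most parsimonious ingroup topology: (((Eta,(Gamma,Epsilon)),Zeta),Theta).
Changes per character on this tree: C1: 1; C2: 1; C3: 1; C4: 1; C5: 1.
Total = 5.

5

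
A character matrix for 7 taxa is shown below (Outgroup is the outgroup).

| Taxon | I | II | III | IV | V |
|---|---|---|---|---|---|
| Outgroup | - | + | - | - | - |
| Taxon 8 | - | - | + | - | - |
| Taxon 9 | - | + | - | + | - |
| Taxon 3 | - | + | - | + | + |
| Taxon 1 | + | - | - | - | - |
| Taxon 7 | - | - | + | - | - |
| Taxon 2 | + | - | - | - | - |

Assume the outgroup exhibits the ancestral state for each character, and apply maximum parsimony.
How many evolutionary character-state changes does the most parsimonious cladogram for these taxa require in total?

Character polarity is set by the outgroup: the derived state is whichever differs from the outgroup's state, so for II the derived state is '-', and for the remaining characters it is '+'.
Only Taxon 1 and Taxon 2 show the derived state '+' for I, supporting them as a clade.
II (derived state '-') is shared by Taxon 1, Taxon 2, Taxon 7, and Taxon 8 — a synapomorphy uniting that clade.
Only Taxon 7 and Taxon 8 show the derived state '+' for III, supporting them as a clade.
Only Taxon 3 and Taxon 9 show the derived state '+' for IV, supporting them as a clade.
V (derived state '+') is unique to Taxon 3 (autapomorphy; uninformative for grouping).
Most parsimonious ingroup topology: (((Taxon 8,Taxon 7),(Taxon 1,Taxon 2)),(Taxon 9,Taxon 3)).
Changes per character on this tree: I: 1; II: 1; III: 1; IV: 1; V: 1.
Total = 5.

5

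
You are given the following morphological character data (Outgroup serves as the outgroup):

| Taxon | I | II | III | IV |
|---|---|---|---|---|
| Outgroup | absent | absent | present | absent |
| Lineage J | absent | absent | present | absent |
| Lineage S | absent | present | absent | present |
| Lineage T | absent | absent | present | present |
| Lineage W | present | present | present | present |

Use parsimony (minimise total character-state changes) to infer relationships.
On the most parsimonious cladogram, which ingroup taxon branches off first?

Lineage J

Character polarity is set by the outgroup: the derived state is whichever differs from the outgroup's state, so for III the derived state is 'absent', and for the remaining characters it is 'present'.
I: derived state 'present' in Lineage W only — an autapomorphy, so it tells us nothing about relationships among taxa.
Only Lineage S and Lineage W show the derived state 'present' for II, supporting them as a clade.
III: derived state 'absent' in Lineage S only — an autapomorphy, so it tells us nothing about relationships among taxa.
IV (derived state 'present') is shared by Lineage S, Lineage T, and Lineage W — a synapomorphy uniting that clade.
Most parsimonious ingroup topology: (Lineage J,((Lineage S,Lineage W),Lineage T)).
Lineage J is sister to the clade containing all other ingroup taxa, so it is the earliest-diverging (most basal) ingroup lineage.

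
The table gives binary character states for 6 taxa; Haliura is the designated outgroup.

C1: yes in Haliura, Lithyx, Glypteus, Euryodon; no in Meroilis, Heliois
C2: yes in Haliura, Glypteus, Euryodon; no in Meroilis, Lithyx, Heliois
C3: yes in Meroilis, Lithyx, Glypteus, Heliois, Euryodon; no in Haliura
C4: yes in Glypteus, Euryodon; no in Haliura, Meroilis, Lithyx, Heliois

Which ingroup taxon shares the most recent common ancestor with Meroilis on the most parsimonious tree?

Character polarity is set by the outgroup: the derived state is whichever differs from the outgroup's state, so for C1, C2 the derived state is 'no', and for the remaining characters it is 'yes'.
C1 (derived state 'no') is shared by Heliois and Meroilis — a synapomorphy uniting that clade.
C2: derived state 'no' in Heliois, Lithyx, and Meroilis only — synapomorphy for {Heliois, Lithyx, Meroilis}.
All ingroup taxa share the derived state 'yes' for C3; it defines the ingroup but does not resolve relationships within it.
C4: derived state 'yes' in Euryodon and Glypteus only — synapomorphy for {Euryodon, Glypteus}.
Most parsimonious ingroup topology: (((Meroilis,Heliois),Lithyx),(Glypteus,Euryodon)).
Meroilis and Heliois form a cherry on this tree, so they are sister taxa.

Heliois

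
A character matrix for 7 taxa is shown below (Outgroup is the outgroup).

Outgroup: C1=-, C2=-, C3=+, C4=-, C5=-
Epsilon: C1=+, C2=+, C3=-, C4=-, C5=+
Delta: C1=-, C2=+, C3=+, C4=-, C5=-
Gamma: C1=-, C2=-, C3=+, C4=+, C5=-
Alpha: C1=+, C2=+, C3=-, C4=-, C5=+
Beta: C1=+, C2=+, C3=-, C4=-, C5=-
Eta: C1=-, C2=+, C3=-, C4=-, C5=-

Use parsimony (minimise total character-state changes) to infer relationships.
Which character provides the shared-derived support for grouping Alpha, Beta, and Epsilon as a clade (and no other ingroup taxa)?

Character polarity is set by the outgroup: the derived state is whichever differs from the outgroup's state, so for C3 the derived state is '-', and for the remaining characters it is '+'.
C1 (derived state '+') is shared by Alpha, Beta, and Epsilon — a synapomorphy uniting that clade.
Only Alpha, Beta, Delta, Epsilon, and Eta show the derived state '+' for C2, supporting them as a clade.
Only Alpha, Beta, Epsilon, and Eta show the derived state '-' for C3, supporting them as a clade.
C4 (derived state '+') is unique to Gamma (autapomorphy; uninformative for grouping).
C5 (derived state '+') is shared by Alpha and Epsilon — a synapomorphy uniting that clade.
Most parsimonious ingroup topology: (((((Epsilon,Alpha),Beta),Eta),Delta),Gamma).
The clade {Alpha, Beta, Epsilon} is supported by C1: its derived state '+' occurs in exactly those taxa and in no other taxon (including the outgroup).

C1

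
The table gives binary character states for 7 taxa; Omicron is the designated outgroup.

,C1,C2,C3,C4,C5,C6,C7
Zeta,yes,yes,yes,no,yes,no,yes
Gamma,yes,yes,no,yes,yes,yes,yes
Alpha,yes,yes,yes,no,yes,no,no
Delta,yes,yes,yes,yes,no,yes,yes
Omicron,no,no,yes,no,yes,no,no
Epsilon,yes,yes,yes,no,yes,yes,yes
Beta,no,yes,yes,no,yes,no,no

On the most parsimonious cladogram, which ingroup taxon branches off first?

Beta

Character polarity is set by the outgroup: the derived state is whichever differs from the outgroup's state, so for C3, C5 the derived state is 'no', and for the remaining characters it is 'yes'.
Only Alpha, Delta, Epsilon, Gamma, and Zeta show the derived state 'yes' for C1, supporting them as a clade.
C2 (derived state 'yes') is shared by all ingroup taxa — unites the whole ingroup.
C3 (derived state 'no') is unique to Gamma (autapomorphy; uninformative for grouping).
Only Delta and Gamma show the derived state 'yes' for C4, supporting them as a clade.
C5: derived state 'no' in Delta only — an autapomorphy, so it tells us nothing about relationships among taxa.
C6: derived state 'yes' in Delta, Epsilon, and Gamma only — synapomorphy for {Delta, Epsilon, Gamma}.
Only Delta, Epsilon, Gamma, and Zeta show the derived state 'yes' for C7, supporting them as a clade.
Most parsimonious ingroup topology: (((Zeta,((Gamma,Delta),Epsilon)),Alpha),Beta).
Beta is sister to the clade containing all other ingroup taxa, so it is the earliest-diverging (most basal) ingroup lineage.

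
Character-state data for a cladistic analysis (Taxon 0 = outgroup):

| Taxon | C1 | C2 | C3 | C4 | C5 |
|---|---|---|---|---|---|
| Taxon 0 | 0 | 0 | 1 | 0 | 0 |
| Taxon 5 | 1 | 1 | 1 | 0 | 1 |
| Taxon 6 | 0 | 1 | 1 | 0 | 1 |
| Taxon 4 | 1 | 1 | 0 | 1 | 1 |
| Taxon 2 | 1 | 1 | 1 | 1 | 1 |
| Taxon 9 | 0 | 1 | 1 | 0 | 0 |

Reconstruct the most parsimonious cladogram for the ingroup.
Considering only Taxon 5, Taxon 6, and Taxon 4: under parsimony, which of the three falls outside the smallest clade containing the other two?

Taxon 6

Character polarity is set by the outgroup: the derived state is whichever differs from the outgroup's state, so for C3 the derived state is '0', and for the remaining characters it is '1'.
Only Taxon 2, Taxon 4, and Taxon 5 show the derived state '1' for C1, supporting them as a clade.
All ingroup taxa share the derived state '1' for C2; it defines the ingroup but does not resolve relationships within it.
C3: derived state '0' in Taxon 4 only — an autapomorphy, so it tells us nothing about relationships among taxa.
C4 (derived state '1') is shared by Taxon 2 and Taxon 4 — a synapomorphy uniting that clade.
Only Taxon 2, Taxon 4, Taxon 5, and Taxon 6 show the derived state '1' for C5, supporting them as a clade.
Most parsimonious ingroup topology: (((Taxon 5,(Taxon 4,Taxon 2)),Taxon 6),Taxon 9).
Taxon 5 and Taxon 4 share a more recent common ancestor with each other than either does with Taxon 6, so Taxon 6 is the least closely related of the three.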